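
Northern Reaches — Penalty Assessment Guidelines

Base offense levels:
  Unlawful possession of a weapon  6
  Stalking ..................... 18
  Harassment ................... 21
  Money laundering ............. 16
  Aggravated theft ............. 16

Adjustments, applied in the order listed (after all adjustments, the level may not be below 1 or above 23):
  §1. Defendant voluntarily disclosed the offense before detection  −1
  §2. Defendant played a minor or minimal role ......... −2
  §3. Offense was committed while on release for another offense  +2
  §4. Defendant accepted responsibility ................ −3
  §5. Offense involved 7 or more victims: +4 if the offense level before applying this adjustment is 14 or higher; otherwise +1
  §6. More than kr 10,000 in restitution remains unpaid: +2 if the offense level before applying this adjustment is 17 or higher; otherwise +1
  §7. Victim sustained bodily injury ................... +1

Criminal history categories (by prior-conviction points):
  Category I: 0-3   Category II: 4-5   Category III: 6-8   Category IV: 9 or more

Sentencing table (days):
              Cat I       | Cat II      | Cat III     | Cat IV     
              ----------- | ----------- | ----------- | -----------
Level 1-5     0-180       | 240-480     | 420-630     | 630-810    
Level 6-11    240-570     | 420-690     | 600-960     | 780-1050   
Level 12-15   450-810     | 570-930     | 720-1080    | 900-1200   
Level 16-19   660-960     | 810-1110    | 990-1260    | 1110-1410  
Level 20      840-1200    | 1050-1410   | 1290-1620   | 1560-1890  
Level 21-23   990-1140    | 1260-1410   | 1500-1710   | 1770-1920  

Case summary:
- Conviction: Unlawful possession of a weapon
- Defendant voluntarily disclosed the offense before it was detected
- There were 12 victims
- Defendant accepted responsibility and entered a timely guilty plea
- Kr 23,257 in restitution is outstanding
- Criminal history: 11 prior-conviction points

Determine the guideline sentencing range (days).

630-810 days

Base offense level for unlawful possession of a weapon: 6.
§1 applies: 6 − 1 = 5.
§3 does not apply.
§4 applies: 5 − 3 = 2.
§5 applies (level before this adjustment is 2 < 14, so +1): 2 + 1 = 3.
§6 applies (level before this adjustment is 3 < 17, so +1): 3 + 1 = 4.
Final offense level: 4.
Criminal history: 11 prior points → Category IV (9+).
Level 4 falls in the 1-5 band.
Grid: Level 1-5 × Category IV = 630-810 days.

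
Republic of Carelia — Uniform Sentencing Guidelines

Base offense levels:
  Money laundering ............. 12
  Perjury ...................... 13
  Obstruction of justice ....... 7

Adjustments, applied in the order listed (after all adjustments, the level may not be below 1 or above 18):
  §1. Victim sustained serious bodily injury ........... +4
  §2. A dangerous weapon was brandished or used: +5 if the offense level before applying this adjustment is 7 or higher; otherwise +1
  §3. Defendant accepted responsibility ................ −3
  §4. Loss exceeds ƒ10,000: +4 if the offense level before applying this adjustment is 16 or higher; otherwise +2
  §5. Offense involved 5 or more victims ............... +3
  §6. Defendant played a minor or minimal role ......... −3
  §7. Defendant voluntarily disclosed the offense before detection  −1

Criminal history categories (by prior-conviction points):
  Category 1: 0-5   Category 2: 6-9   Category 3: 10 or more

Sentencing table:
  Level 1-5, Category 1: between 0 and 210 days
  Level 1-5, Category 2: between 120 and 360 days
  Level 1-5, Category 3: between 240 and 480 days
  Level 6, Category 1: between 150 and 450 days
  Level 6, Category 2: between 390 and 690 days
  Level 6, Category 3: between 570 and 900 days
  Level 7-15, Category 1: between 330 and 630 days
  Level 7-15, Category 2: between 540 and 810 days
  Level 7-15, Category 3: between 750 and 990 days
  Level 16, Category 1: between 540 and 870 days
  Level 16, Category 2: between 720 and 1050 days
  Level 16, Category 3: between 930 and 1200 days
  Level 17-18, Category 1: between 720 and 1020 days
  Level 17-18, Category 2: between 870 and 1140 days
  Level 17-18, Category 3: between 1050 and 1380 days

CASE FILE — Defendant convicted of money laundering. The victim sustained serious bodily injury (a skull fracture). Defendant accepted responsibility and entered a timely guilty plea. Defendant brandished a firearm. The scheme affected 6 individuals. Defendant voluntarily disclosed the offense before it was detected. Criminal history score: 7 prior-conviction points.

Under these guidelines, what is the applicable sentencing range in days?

870-1140 days

Base offense level for money laundering: 12.
§1 applies: 12 + 4 = 16.
§2 applies (level before this adjustment is 16 ≥ 7, so +5): 16 + 5 = 21.
§3 applies: 21 − 3 = 18.
§5 applies: 18 + 3 = 21.
§7 applies: 21 − 1 = 20.
Level 20 exceeds the maximum of 18; capped at 18.
Final offense level: 18.
Criminal history: 7 prior points → Category 2 (6-9).
Level 18 falls in the 17-18 band.
Grid: Level 17-18 × Category 2 = 870-1140 days.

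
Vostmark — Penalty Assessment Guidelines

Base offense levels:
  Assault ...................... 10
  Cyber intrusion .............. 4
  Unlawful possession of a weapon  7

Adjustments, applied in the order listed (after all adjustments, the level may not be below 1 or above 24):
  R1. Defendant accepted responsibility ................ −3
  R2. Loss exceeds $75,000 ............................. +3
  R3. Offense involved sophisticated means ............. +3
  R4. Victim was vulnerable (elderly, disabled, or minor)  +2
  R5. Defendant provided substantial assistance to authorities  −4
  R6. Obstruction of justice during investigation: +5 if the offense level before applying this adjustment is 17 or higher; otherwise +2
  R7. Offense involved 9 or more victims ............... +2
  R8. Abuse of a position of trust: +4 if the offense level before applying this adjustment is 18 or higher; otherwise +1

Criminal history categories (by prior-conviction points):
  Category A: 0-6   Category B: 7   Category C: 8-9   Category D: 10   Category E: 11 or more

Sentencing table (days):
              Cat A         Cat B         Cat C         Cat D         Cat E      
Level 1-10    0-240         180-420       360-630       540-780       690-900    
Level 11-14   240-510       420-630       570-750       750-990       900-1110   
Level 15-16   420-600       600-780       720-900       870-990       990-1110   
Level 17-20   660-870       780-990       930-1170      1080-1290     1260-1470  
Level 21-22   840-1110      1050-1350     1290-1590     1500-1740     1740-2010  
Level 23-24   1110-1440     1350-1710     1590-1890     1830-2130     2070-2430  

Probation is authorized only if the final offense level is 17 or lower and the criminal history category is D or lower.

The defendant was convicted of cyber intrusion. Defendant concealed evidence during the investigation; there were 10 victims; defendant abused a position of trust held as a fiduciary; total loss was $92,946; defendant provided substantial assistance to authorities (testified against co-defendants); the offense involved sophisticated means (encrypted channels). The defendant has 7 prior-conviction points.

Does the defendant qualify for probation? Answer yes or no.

Yes

Base offense level for cyber intrusion: 4.
R2 applies: 4 + 3 = 7.
R3 applies: 7 + 3 = 10.
R4 does not apply.
R5 applies: 10 − 4 = 6.
R6 applies (level before this adjustment is 6 < 17, so +2): 6 + 2 = 8.
R7 applies: 8 + 2 = 10.
R8 applies (level before this adjustment is 10 < 18, so +1): 10 + 1 = 11.
Final offense level: 11.
Criminal history: 7 prior points → Category B (7).
Level 11 falls in the 11-14 band.
Grid: Level 11-14 × Category B = 420-630 days.
Probation check: level 11 ≤ 17 and category B ≤ D → eligible.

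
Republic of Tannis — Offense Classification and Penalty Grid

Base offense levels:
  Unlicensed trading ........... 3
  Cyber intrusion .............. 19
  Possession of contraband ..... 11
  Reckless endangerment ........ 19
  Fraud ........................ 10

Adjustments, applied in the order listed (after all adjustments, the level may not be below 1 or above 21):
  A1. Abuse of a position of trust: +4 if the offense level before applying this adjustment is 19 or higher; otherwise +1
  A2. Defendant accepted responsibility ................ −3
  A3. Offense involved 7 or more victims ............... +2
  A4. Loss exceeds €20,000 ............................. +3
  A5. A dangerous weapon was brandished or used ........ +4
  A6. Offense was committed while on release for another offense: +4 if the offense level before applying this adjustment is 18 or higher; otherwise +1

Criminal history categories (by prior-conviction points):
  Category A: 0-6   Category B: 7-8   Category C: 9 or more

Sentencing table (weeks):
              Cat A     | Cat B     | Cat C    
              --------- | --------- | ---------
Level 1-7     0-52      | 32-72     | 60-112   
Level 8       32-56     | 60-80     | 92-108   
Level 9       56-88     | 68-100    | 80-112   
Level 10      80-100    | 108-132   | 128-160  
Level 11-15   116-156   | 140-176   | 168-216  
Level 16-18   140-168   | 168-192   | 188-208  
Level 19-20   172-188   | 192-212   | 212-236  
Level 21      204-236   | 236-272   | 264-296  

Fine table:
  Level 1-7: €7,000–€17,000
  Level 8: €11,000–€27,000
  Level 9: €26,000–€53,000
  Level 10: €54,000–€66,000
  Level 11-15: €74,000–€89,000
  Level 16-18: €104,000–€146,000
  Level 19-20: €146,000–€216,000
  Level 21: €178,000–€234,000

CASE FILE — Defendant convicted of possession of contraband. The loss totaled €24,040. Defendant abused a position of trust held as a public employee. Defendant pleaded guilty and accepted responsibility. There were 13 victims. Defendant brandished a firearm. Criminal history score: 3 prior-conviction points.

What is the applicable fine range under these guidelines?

€104,000–€146,000

Base offense level for possession of contraband: 11.
A1 applies (level before this adjustment is 11 < 19, so +1): 11 + 1 = 12.
A2 applies: 12 − 3 = 9.
A3 applies: 9 + 2 = 11.
A4 applies: 11 + 3 = 14.
A5 applies: 14 + 4 = 18.
Final offense level: 18.
Level 18 falls in the 16-18 band.
Fine table: Level 16-18 → €104,000–€146,000.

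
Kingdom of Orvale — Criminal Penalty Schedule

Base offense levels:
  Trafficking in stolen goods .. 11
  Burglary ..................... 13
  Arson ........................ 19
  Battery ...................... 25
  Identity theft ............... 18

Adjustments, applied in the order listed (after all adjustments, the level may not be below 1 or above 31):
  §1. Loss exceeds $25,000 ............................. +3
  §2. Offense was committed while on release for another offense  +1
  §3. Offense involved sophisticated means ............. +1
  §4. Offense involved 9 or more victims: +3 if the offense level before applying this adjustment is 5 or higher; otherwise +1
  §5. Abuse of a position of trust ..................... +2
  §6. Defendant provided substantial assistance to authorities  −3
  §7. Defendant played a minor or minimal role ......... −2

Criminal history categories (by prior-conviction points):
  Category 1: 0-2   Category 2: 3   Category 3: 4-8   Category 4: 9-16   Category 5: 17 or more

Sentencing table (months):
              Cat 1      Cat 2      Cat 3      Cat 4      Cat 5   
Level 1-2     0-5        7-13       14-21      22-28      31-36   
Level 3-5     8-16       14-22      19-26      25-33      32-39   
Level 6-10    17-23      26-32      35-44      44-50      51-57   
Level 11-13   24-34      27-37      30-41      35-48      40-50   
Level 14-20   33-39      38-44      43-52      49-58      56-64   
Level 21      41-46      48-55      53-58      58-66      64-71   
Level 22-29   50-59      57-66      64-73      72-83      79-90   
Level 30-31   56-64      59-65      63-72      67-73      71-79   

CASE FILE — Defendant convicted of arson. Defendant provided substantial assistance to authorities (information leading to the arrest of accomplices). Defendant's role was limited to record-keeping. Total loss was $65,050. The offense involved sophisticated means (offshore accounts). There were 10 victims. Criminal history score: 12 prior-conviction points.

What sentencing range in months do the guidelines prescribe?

58-66 months

Base offense level for arson: 19.
§1 applies: 19 + 3 = 22.
§2 does not apply.
§3 applies: 22 + 1 = 23.
§4 applies (level before this adjustment is 23 ≥ 5, so +3): 23 + 3 = 26.
§5 does not apply.
§6 applies: 26 − 3 = 23.
§7 applies: 23 − 2 = 21.
Final offense level: 21.
Criminal history: 12 prior points → Category 4 (9-16).
Level 21 falls in the 21 band.
Grid: Level 21 × Category 4 = 58-66 months.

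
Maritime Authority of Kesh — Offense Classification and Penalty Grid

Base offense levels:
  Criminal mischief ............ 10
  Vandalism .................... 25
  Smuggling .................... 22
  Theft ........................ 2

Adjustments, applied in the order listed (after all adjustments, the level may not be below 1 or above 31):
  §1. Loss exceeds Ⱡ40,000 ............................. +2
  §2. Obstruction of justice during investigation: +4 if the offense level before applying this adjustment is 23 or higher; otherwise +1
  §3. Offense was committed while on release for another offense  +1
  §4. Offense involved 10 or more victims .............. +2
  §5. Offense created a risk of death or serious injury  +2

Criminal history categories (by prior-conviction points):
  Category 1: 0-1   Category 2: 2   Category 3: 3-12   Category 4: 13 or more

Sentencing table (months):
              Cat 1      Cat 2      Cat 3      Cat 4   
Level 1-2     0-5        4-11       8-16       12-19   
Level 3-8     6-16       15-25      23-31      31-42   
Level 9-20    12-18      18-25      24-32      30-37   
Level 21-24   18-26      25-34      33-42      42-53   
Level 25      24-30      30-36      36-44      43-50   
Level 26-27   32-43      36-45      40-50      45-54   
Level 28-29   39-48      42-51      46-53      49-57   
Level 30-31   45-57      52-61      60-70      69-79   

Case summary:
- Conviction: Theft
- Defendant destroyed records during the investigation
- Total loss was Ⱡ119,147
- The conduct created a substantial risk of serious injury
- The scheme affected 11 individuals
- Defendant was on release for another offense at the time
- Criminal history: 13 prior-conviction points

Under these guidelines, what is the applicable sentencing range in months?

Base offense level for theft: 2.
§1 applies: 2 + 2 = 4.
§2 applies (level before this adjustment is 4 < 23, so +1): 4 + 1 = 5.
§3 applies: 5 + 1 = 6.
§4 applies: 6 + 2 = 8.
§5 applies: 8 + 2 = 10.
Final offense level: 10.
Criminal history: 13 prior points → Category 4 (13+).
Level 10 falls in the 9-20 band.
Grid: Level 9-20 × Category 4 = 30-37 months.

30-37 months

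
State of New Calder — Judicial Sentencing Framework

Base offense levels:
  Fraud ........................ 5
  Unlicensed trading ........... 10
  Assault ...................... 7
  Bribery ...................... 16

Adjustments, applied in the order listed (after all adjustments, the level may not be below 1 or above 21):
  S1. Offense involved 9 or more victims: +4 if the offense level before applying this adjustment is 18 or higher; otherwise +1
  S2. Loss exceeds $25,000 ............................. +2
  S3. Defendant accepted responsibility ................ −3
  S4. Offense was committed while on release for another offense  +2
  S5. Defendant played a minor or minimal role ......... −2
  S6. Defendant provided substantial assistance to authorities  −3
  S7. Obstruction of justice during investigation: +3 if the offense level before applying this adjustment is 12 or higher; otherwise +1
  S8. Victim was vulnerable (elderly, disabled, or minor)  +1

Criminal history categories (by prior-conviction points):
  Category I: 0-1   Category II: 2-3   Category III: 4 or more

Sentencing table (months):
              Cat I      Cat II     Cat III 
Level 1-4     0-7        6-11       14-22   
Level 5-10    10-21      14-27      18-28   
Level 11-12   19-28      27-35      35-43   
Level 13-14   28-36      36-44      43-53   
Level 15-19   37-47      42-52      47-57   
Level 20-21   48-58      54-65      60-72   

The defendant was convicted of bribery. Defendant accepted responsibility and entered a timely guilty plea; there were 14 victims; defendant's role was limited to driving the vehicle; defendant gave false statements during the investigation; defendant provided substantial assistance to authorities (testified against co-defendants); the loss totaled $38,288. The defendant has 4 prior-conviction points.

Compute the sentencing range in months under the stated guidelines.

35-43 months

Base offense level for bribery: 16.
S1 applies (level before this adjustment is 16 < 18, so +1): 16 + 1 = 17.
S2 applies: 17 + 2 = 19.
S3 applies: 19 − 3 = 16.
S4 does not apply.
S5 applies: 16 − 2 = 14.
S6 applies: 14 − 3 = 11.
S7 applies (level before this adjustment is 11 < 12, so +1): 11 + 1 = 12.
Final offense level: 12.
Criminal history: 4 prior points → Category III (4+).
Level 12 falls in the 11-12 band.
Grid: Level 11-12 × Category III = 35-43 months.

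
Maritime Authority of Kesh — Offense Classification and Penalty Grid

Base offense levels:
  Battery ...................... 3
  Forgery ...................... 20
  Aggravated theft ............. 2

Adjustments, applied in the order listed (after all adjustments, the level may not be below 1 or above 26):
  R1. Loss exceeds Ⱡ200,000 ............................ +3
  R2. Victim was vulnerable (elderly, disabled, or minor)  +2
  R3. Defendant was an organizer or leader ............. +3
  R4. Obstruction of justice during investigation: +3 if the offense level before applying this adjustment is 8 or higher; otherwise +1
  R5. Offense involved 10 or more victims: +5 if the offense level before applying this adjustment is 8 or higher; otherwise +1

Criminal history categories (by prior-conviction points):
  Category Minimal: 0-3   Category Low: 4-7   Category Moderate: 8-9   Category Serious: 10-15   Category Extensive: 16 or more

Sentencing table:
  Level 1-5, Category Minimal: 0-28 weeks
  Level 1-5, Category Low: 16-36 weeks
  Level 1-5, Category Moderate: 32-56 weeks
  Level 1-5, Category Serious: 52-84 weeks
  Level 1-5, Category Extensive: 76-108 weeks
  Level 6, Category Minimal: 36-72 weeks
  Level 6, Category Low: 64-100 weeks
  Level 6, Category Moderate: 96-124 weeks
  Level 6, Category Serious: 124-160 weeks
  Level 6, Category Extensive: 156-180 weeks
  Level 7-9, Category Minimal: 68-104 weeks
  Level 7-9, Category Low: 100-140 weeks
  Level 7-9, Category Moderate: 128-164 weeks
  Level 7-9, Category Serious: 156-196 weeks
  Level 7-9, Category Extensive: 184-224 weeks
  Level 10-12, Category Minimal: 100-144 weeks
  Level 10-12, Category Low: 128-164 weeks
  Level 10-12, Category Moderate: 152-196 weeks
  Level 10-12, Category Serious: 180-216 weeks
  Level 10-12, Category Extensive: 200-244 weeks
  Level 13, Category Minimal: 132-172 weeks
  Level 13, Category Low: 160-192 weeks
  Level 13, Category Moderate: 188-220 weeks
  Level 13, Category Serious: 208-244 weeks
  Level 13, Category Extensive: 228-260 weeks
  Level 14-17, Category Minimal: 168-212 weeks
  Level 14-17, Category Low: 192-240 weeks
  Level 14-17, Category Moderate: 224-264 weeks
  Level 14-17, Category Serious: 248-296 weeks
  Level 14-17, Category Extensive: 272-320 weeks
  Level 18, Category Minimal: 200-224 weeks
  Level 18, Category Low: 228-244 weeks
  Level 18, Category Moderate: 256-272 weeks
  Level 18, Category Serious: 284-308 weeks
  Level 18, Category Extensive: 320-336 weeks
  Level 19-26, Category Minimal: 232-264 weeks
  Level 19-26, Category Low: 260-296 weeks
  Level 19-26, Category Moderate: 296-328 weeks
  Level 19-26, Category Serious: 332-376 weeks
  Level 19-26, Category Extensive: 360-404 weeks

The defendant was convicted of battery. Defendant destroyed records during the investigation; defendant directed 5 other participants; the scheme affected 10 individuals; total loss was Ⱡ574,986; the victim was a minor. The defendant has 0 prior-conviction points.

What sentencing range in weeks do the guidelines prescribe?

232-264 weeks

Base offense level for battery: 3.
R1 applies: 3 + 3 = 6.
R2 applies: 6 + 2 = 8.
R3 applies: 8 + 3 = 11.
R4 applies (level before this adjustment is 11 ≥ 8, so +3): 11 + 3 = 14.
R5 applies (level before this adjustment is 14 ≥ 8, so +5): 14 + 5 = 19.
Final offense level: 19.
Criminal history: 0 prior points → Category Minimal (0-3).
Level 19 falls in the 19-26 band.
Grid: Level 19-26 × Category Minimal = 232-264 weeks.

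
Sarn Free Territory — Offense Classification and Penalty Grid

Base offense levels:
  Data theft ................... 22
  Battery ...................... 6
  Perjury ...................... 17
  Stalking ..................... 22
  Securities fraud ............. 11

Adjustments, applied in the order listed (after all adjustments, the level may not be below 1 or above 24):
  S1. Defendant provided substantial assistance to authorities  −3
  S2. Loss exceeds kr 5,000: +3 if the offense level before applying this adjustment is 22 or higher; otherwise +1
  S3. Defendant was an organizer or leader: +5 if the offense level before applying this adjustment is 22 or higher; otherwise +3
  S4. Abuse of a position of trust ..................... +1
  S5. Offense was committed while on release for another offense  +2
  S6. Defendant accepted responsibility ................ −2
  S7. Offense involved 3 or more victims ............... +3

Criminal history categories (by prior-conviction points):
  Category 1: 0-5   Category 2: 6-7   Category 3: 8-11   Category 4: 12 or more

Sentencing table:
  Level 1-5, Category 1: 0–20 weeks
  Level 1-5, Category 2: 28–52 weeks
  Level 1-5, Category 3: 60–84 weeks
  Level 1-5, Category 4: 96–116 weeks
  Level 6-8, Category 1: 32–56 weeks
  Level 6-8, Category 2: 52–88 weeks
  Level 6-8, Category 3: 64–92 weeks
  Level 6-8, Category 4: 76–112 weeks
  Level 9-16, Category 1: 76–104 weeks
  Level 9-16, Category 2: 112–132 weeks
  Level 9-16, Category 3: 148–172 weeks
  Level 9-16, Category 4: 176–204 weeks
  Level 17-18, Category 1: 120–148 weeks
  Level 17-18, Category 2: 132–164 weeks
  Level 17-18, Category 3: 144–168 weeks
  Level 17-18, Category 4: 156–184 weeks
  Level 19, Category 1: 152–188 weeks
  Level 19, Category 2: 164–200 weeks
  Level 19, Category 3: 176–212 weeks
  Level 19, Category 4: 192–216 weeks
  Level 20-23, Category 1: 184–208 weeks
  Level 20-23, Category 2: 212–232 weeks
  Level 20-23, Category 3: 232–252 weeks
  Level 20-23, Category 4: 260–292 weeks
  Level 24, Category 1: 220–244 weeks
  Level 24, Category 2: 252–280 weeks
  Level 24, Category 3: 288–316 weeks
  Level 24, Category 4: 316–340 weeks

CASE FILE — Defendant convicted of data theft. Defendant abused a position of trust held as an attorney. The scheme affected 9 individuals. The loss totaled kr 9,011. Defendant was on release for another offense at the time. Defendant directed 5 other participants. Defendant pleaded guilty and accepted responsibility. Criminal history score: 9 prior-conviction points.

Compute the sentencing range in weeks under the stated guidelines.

288-316 weeks

Base offense level for data theft: 22.
S1 does not apply.
S2 applies (level before this adjustment is 22 ≥ 22, so +3): 22 + 3 = 25.
S3 applies (level before this adjustment is 25 ≥ 22, so +5): 25 + 5 = 30.
S4 applies: 30 + 1 = 31.
S5 applies: 31 + 2 = 33.
S6 applies: 33 − 2 = 31.
S7 applies: 31 + 3 = 34.
Level 34 exceeds the maximum of 24; capped at 24.
Final offense level: 24.
Criminal history: 9 prior points → Category 3 (8-11).
Level 24 falls in the 24 band.
Grid: Level 24 × Category 3 = 288-316 weeks.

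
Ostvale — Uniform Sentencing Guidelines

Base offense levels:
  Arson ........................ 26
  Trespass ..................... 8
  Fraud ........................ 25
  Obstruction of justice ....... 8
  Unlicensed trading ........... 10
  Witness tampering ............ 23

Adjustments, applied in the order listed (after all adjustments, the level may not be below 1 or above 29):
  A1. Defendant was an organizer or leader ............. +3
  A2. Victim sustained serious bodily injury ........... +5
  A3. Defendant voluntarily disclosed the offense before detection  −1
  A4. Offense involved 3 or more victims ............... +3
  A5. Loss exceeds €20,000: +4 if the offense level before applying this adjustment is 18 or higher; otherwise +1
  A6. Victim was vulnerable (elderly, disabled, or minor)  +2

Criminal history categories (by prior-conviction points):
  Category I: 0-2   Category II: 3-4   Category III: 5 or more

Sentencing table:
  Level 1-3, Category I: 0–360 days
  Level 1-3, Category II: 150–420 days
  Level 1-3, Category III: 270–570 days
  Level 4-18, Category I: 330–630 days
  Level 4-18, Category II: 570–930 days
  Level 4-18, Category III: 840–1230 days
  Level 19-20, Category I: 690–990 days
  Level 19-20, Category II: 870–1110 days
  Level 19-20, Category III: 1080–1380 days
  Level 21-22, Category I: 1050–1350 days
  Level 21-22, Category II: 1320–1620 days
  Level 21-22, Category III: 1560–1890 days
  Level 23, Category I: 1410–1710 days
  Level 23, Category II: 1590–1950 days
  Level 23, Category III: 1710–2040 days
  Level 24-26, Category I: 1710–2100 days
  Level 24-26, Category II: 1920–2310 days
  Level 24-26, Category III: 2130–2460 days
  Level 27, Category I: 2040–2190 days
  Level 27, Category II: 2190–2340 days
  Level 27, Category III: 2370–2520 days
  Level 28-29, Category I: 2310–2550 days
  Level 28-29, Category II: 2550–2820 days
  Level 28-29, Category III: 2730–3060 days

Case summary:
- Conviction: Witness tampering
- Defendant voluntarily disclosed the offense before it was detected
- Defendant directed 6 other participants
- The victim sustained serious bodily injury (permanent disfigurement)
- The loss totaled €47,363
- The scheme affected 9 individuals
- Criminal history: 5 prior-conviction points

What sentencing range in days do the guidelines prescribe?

2730-3060 days

Base offense level for witness tampering: 23.
A1 applies: 23 + 3 = 26.
A2 applies: 26 + 5 = 31.
A3 applies: 31 − 1 = 30.
A4 applies: 30 + 3 = 33.
A5 applies (level before this adjustment is 33 ≥ 18, so +4): 33 + 4 = 37.
A6 does not apply.
Level 37 exceeds the maximum of 29; capped at 29.
Final offense level: 29.
Criminal history: 5 prior points → Category III (5+).
Level 29 falls in the 28-29 band.
Grid: Level 28-29 × Category III = 2730-3060 days.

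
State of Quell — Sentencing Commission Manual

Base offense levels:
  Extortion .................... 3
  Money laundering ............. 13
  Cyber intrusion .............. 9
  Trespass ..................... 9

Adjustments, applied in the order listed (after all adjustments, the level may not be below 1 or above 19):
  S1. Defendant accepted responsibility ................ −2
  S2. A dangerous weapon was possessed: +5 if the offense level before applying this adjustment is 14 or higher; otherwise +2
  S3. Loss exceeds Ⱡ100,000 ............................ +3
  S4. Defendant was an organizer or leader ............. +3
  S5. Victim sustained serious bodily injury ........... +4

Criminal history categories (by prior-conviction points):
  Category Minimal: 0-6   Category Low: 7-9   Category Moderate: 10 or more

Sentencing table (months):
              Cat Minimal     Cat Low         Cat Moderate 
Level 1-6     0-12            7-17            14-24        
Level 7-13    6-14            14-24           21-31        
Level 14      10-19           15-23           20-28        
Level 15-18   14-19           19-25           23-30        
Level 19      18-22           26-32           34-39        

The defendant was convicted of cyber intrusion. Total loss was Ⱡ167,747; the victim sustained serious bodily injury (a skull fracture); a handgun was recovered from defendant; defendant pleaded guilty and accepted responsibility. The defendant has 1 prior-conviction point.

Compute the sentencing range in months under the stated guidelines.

14-19 months

Base offense level for cyber intrusion: 9.
S1 applies: 9 − 2 = 7.
S2 applies (level before this adjustment is 7 < 14, so +2): 7 + 2 = 9.
S3 applies: 9 + 3 = 12.
S5 applies: 12 + 4 = 16.
Final offense level: 16.
Criminal history: 1 prior point → Category Minimal (0-6).
Level 16 falls in the 15-18 band.
Grid: Level 15-18 × Category Minimal = 14-19 months.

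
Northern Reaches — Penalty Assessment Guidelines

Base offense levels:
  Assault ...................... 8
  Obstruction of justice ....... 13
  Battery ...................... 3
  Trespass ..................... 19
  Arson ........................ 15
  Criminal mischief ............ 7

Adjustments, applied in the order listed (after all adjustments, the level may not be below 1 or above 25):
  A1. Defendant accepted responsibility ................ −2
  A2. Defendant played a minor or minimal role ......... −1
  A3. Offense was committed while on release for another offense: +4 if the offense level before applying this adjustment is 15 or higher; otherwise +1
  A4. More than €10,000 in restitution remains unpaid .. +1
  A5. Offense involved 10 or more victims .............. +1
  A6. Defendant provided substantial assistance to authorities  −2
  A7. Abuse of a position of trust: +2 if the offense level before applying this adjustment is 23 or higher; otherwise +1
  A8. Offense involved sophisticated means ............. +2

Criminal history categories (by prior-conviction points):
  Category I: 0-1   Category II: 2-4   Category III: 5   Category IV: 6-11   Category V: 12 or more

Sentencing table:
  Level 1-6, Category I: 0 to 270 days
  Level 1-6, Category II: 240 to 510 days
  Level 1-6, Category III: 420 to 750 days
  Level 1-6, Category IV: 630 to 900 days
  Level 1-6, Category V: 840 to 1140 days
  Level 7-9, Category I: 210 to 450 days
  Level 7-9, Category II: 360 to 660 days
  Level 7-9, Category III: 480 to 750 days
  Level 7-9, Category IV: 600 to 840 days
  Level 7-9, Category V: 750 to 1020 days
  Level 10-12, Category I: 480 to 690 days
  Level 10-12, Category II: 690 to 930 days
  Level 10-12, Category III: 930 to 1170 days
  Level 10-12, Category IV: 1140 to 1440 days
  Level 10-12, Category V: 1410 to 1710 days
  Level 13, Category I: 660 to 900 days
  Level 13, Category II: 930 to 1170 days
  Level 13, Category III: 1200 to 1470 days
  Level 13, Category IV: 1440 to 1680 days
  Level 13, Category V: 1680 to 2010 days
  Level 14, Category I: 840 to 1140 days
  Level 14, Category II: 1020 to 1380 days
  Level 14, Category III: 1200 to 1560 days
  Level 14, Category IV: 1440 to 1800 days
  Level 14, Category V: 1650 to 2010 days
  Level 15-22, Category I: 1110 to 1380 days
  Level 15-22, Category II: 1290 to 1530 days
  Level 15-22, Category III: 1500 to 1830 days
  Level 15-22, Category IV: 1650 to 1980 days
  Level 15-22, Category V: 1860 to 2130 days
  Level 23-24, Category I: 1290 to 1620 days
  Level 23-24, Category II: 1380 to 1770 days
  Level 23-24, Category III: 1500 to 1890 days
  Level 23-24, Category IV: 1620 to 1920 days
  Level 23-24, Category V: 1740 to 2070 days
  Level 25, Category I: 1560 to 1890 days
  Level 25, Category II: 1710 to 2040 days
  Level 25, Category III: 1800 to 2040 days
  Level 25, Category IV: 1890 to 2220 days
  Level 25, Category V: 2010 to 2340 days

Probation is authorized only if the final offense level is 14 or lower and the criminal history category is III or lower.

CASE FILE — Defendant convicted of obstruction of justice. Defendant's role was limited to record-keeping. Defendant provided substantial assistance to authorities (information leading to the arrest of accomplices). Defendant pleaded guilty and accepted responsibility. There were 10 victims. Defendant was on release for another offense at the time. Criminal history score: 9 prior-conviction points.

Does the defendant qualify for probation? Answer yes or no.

No

Base offense level for obstruction of justice: 13.
A1 applies: 13 − 2 = 11.
A2 applies: 11 − 1 = 10.
A3 applies (level before this adjustment is 10 < 15, so +1): 10 + 1 = 11.
A5 applies: 11 + 1 = 12.
A6 applies: 12 − 2 = 10.
A7 does not apply.
A8 does not apply.
Final offense level: 10.
Criminal history: 9 prior points → Category IV (6-11).
Level 10 falls in the 10-12 band.
Grid: Level 10-12 × Category IV = 1140-1440 days.
Probation check: level 10 ≤ 14 and category IV > III → not eligible.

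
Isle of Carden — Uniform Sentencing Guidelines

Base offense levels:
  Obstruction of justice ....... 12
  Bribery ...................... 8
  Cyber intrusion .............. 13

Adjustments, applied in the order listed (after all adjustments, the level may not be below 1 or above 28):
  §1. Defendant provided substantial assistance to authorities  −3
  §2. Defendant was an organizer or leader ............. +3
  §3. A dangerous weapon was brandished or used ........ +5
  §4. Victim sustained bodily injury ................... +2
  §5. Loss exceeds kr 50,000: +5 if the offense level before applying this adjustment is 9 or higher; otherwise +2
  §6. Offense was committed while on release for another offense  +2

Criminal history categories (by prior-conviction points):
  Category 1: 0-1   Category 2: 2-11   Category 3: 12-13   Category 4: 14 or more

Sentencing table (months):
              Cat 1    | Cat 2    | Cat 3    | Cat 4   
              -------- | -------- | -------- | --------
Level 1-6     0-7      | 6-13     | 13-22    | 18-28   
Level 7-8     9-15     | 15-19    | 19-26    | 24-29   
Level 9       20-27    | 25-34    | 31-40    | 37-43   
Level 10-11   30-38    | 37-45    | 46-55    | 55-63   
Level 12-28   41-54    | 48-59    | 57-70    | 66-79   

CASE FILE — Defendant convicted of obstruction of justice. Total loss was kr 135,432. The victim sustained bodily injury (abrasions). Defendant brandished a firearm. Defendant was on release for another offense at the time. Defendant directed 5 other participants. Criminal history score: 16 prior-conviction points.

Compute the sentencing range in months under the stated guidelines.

Base offense level for obstruction of justice: 12.
§2 applies: 12 + 3 = 15.
§3 applies: 15 + 5 = 20.
§4 applies: 20 + 2 = 22.
§5 applies (level before this adjustment is 22 ≥ 9, so +5): 22 + 5 = 27.
§6 applies: 27 + 2 = 29.
Level 29 exceeds the maximum of 28; capped at 28.
Final offense level: 28.
Criminal history: 16 prior points → Category 4 (14+).
Level 28 falls in the 12-28 band.
Grid: Level 12-28 × Category 4 = 66-79 months.

66-79 months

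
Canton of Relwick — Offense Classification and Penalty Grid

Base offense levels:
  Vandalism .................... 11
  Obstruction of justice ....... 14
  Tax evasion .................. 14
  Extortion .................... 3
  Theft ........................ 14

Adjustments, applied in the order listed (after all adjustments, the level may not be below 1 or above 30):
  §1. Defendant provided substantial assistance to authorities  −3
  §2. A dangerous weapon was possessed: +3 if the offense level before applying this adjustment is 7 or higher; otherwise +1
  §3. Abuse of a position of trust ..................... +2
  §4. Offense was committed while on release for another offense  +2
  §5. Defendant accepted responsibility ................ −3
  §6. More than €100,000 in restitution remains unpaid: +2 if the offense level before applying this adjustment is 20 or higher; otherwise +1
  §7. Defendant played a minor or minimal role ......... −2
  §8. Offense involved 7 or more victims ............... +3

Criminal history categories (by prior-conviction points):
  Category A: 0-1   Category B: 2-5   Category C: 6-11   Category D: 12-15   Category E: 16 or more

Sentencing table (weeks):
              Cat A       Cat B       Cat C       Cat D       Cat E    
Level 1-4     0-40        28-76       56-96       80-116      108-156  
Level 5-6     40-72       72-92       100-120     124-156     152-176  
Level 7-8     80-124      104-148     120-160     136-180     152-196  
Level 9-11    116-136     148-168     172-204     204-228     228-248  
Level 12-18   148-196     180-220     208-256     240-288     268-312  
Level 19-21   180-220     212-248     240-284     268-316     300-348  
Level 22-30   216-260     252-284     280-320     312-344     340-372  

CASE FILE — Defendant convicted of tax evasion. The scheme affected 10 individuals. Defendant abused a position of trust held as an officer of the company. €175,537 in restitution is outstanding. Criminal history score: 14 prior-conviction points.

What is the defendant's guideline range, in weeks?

268-316 weeks

Base offense level for tax evasion: 14.
§2 does not apply.
§3 applies: 14 + 2 = 16.
§6 applies (level before this adjustment is 16 < 20, so +1): 16 + 1 = 17.
§8 applies: 17 + 3 = 20.
Final offense level: 20.
Criminal history: 14 prior points → Category D (12-15).
Level 20 falls in the 19-21 band.
Grid: Level 19-21 × Category D = 268-316 weeks.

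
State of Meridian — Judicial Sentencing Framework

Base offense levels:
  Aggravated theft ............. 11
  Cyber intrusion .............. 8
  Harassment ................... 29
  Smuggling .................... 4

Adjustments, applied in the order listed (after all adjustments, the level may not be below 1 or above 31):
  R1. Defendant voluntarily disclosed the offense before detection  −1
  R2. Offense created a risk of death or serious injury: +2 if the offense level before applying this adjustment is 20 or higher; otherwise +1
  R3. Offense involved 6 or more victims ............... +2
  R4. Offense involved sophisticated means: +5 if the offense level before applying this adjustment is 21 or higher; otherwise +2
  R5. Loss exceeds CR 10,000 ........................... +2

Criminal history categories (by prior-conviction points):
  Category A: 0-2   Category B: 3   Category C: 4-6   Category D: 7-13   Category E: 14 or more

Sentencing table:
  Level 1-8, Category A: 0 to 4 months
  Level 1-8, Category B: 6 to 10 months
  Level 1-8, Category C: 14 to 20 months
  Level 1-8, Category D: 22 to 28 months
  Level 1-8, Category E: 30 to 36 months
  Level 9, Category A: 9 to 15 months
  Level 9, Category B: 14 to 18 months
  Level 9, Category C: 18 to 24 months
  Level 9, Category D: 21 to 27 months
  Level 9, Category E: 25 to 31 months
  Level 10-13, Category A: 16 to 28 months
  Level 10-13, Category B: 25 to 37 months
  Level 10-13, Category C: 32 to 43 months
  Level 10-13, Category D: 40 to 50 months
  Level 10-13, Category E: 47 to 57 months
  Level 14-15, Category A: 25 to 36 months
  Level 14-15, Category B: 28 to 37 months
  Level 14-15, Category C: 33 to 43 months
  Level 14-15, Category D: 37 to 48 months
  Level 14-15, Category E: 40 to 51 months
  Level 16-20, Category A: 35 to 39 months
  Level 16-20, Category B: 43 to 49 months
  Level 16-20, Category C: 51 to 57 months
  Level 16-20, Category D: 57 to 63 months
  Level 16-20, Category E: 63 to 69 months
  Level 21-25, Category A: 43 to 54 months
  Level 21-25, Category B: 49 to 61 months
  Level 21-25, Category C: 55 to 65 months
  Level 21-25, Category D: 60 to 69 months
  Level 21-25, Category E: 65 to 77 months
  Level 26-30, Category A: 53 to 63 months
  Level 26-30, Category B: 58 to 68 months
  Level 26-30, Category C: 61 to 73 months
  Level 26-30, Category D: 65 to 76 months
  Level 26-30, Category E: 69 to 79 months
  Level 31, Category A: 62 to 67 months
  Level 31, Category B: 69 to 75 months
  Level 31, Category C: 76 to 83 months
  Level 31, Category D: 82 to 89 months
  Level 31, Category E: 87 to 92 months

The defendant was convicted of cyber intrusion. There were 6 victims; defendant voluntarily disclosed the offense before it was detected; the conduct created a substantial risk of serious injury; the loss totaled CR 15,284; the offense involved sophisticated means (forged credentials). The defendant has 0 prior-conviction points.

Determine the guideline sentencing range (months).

25-36 months

Base offense level for cyber intrusion: 8.
R1 applies: 8 − 1 = 7.
R2 applies (level before this adjustment is 7 < 20, so +1): 7 + 1 = 8.
R3 applies: 8 + 2 = 10.
R4 applies (level before this adjustment is 10 < 21, so +2): 10 + 2 = 12.
R5 applies: 12 + 2 = 14.
Final offense level: 14.
Criminal history: 0 prior points → Category A (0-2).
Level 14 falls in the 14-15 band.
Grid: Level 14-15 × Category A = 25-36 months.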